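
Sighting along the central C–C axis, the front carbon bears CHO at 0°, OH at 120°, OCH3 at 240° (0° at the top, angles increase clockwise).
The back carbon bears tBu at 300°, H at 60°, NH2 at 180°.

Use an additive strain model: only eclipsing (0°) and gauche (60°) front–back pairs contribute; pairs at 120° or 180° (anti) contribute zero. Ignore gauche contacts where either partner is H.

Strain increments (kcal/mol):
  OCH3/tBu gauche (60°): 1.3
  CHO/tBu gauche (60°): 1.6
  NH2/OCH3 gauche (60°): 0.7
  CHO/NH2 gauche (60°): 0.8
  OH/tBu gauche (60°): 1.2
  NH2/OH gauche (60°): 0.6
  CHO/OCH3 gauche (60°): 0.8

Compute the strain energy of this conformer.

4.2 kcal/mol

This conformer is staggered. CHO at 0° is gauche with tBu at 300° (1.6); OH at 120° is gauche with NH2 at 180° (0.6); OCH3 at 240° is gauche with tBu at 300° (1.3); OCH3 at 240° is gauche with NH2 at 180° (0.7). Total 4.2 kcal/mol.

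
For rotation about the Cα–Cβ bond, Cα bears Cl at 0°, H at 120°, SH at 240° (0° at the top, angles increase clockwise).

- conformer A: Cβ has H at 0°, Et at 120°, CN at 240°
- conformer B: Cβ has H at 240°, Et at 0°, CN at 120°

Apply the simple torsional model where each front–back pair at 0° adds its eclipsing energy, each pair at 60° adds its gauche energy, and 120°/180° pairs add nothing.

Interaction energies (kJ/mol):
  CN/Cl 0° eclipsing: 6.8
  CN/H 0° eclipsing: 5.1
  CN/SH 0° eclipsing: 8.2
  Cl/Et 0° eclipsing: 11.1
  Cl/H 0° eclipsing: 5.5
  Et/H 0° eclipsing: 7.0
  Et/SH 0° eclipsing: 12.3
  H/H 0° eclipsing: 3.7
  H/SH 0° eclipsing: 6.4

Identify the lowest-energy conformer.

A (eclipsed): Cl–H eclipsed, H–Et eclipsed, SH–CN eclipsed; 5.5 + 7.0 + 8.2 = 20.7 kJ/mol.
B (eclipsed): Cl–Et eclipsed, H–CN eclipsed, SH–H eclipsed; 11.1 + 5.1 + 6.4 = 22.6 kJ/mol.
A has the lowest total (20.7 kJ/mol).

A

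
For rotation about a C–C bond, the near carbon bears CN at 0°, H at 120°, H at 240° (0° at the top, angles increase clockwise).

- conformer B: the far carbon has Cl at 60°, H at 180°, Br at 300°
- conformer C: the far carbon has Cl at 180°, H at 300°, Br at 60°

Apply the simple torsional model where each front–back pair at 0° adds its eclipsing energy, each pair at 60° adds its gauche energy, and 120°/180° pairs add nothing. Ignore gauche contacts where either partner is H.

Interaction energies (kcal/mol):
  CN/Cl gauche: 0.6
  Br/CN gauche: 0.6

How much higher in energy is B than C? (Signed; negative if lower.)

+0.6 kcal/mol

B (staggered): CN–Cl gauche, CN–Br gauche; 0.6 + 0.6 = 1.2 kcal/mol.
C (staggered): CN–Br gauche; 0.6 = 0.6 kcal/mol.
E(B) − E(C) = 1.2 − 0.6 = +0.6 kcal/mol.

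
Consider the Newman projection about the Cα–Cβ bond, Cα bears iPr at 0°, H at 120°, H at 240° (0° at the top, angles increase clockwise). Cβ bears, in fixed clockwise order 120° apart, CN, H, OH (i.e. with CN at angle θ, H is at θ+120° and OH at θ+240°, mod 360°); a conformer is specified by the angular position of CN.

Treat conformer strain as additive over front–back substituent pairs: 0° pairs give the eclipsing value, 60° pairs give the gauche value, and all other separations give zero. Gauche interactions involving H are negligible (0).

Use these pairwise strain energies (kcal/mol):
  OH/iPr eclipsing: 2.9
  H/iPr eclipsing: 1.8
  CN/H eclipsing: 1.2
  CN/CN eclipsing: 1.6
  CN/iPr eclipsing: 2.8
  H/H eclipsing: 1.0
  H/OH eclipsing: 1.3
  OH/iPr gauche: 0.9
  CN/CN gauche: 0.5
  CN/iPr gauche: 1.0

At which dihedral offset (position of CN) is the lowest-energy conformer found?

CN at 0° is eclipsed. iPr at 0° is eclipsed with CN at 0° (2.8); H at 120° is eclipsed with H at 120° (1.0); H at 240° is eclipsed with OH at 240° (1.3). Total 5.1 kcal/mol.
CN at 60° is staggered. iPr at 0° is gauche with CN at 60° (1.0); iPr at 0° is gauche with OH at 300° (0.9). Total 1.9 kcal/mol.
CN at 120° is eclipsed. iPr at 0° is eclipsed with OH at 0° (2.9); H at 120° is eclipsed with CN at 120° (1.2); H at 240° is eclipsed with H at 240° (1.0). Total 5.1 kcal/mol.
CN at 180° is staggered. iPr at 0° is gauche with OH at 60° (0.9). Total 0.9 kcal/mol.
CN at 240° is eclipsed. iPr at 0° is eclipsed with H at 0° (1.8); H at 120° is eclipsed with OH at 120° (1.3); H at 240° is eclipsed with CN at 240° (1.2). Total 4.3 kcal/mol.
CN at 300° is staggered. iPr at 0° is gauche with CN at 300° (1.0). Total 1.0 kcal/mol.
The minimum (0.9 kcal/mol) occurs with CN at 180°.

180°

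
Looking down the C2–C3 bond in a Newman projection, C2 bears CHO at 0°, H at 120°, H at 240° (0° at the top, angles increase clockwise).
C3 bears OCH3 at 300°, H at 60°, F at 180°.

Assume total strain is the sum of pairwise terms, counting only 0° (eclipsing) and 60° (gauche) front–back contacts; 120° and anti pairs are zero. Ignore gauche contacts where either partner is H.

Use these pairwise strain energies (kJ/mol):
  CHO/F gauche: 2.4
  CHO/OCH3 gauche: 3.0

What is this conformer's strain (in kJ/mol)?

3.0 kJ/mol

This conformer is staggered. CHO at 0° is gauche with OCH3 at 300° (3.0). Total 3.0 kJ/mol.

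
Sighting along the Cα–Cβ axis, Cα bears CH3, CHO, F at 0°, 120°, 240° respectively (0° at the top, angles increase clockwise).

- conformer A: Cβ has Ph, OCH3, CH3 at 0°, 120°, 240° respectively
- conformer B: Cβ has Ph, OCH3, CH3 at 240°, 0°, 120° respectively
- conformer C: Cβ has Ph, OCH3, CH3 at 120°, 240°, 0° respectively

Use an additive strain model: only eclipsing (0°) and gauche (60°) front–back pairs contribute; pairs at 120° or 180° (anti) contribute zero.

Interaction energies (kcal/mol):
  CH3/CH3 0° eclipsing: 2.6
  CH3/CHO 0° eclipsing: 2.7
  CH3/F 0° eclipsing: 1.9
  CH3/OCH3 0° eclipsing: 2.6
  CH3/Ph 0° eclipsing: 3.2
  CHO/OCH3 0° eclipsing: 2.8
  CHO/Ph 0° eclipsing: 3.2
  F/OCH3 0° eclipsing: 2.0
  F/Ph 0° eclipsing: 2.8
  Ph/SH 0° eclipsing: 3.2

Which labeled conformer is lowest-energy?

C

A (eclipsed): CH3–Ph eclipsed, CHO–OCH3 eclipsed, F–CH3 eclipsed; 3.2 + 2.8 + 1.9 = 7.9 kcal/mol.
B (eclipsed): CH3–OCH3 eclipsed, CHO–CH3 eclipsed, F–Ph eclipsed; 2.6 + 2.7 + 2.8 = 8.1 kcal/mol.
C (eclipsed): CH3–CH3 eclipsed, CHO–Ph eclipsed, F–OCH3 eclipsed; 2.6 + 3.2 + 2.0 = 7.8 kcal/mol.
C has the lowest total (7.8 kcal/mol).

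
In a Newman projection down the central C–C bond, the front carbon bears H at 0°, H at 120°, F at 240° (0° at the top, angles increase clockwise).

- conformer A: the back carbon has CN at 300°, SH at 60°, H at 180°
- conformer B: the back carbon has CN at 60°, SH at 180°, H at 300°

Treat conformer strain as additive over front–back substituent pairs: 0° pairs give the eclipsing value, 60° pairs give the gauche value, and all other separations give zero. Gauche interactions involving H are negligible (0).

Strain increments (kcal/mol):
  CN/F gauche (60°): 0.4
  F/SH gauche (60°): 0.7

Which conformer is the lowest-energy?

A is staggered. F at 240° is gauche with CN at 300° (0.4). Total 0.4 kcal/mol.
B is staggered. F at 240° is gauche with SH at 180° (0.7). Total 0.7 kcal/mol.
A has the lowest total (0.4 kcal/mol).

A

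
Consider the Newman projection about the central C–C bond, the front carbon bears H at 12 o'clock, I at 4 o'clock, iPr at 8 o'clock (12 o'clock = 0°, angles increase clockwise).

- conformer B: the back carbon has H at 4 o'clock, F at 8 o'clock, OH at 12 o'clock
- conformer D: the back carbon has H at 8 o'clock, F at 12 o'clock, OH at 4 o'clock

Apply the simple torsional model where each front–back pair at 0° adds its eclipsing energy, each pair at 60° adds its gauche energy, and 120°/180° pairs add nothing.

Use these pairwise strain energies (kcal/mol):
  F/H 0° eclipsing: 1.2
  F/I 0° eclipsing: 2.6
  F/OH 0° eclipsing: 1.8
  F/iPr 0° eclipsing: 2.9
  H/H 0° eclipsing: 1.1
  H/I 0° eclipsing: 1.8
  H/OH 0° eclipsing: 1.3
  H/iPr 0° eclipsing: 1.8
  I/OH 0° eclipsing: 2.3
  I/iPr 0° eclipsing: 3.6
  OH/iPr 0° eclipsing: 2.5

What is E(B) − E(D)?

B (eclipsed): H–OH eclipsed, I–H eclipsed, iPr–F eclipsed; 1.3 + 1.8 + 2.9 = 6.0 kcal/mol.
D (eclipsed): H–F eclipsed, I–OH eclipsed, iPr–H eclipsed; 1.2 + 2.3 + 1.8 = 5.3 kcal/mol.
E(B) − E(D) = 6.0 − 5.3 = +0.7 kcal/mol.

+0.7 kcal/mol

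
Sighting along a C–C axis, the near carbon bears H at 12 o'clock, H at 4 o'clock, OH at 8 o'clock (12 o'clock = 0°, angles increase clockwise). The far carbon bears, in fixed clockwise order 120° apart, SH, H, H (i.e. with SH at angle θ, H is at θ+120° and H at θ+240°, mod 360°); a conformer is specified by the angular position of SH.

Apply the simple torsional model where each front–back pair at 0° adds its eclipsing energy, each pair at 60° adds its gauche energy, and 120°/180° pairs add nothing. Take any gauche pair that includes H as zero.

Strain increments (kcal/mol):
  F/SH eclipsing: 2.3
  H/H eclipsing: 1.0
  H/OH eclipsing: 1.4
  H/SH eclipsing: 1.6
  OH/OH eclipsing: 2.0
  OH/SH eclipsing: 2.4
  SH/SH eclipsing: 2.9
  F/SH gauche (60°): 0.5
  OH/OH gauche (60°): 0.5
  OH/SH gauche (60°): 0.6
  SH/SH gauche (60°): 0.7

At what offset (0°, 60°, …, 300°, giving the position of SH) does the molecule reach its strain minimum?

60°

SH at 0° (eclipsed): H–SH eclipsed, H–H eclipsed, OH–H eclipsed; 1.6 + 1.0 + 1.4 = 4.0 kcal/mol.
SH at 60° (staggered): no non-H gauche contacts → 0.0 kcal/mol.
SH at 120° (eclipsed): H–H eclipsed, H–SH eclipsed, OH–H eclipsed; 1.0 + 1.6 + 1.4 = 4.0 kcal/mol.
SH at 180° (staggered): OH–SH gauche; 0.6 = 0.6 kcal/mol.
SH at 240° (eclipsed): H–H eclipsed, H–H eclipsed, OH–SH eclipsed; 1.0 + 1.0 + 2.4 = 4.4 kcal/mol.
SH at 300° (staggered): OH–SH gauche; 0.6 = 0.6 kcal/mol.
The minimum (0.0 kcal/mol) occurs with SH at 60°.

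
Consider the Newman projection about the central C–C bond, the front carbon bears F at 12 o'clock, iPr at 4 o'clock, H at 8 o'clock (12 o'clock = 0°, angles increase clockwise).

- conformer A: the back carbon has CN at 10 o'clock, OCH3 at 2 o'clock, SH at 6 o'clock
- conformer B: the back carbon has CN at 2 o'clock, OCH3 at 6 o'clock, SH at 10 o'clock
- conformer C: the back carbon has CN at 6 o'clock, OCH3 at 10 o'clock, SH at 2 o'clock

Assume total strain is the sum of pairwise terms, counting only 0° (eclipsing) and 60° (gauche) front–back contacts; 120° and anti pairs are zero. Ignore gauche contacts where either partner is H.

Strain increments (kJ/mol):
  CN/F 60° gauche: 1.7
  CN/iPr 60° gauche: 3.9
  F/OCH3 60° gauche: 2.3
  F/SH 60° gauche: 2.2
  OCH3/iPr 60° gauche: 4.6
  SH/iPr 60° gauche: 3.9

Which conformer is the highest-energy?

A is staggered. F at 0° is gauche with CN at 300° (1.7); F at 0° is gauche with OCH3 at 60° (2.3); iPr at 120° is gauche with OCH3 at 60° (4.6); iPr at 120° is gauche with SH at 180° (3.9). Total 12.5 kJ/mol.
B is staggered. F at 0° is gauche with CN at 60° (1.7); F at 0° is gauche with SH at 300° (2.2); iPr at 120° is gauche with CN at 60° (3.9); iPr at 120° is gauche with OCH3 at 180° (4.6). Total 12.4 kJ/mol.
C is staggered. F at 0° is gauche with OCH3 at 300° (2.3); F at 0° is gauche with SH at 60° (2.2); iPr at 120° is gauche with CN at 180° (3.9); iPr at 120° is gauche with SH at 60° (3.9). Total 12.3 kJ/mol.
A has the highest total (12.5 kJ/mol).

A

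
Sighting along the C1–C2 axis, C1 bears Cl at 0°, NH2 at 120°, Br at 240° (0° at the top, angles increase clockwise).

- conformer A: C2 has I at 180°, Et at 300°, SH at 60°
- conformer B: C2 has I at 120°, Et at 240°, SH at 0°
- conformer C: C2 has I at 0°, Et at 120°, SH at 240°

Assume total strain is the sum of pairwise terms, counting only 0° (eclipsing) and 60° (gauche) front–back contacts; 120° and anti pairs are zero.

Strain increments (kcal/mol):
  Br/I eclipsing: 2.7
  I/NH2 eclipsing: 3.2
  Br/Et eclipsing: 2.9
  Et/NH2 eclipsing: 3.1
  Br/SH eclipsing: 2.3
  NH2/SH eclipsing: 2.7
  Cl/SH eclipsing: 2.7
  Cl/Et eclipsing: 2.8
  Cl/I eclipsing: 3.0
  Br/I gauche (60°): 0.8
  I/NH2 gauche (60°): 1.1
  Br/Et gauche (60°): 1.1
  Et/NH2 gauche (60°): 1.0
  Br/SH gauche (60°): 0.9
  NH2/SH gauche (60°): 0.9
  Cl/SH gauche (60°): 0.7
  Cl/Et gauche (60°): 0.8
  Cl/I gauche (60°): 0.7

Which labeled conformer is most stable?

A (staggered): Cl–Et gauche, Cl–SH gauche, NH2–I gauche, NH2–SH gauche, Br–I gauche, Br–Et gauche; 0.8 + 0.7 + 1.1 + 0.9 + 0.8 + 1.1 = 5.4 kcal/mol.
B (eclipsed): Cl–SH eclipsed, NH2–I eclipsed, Br–Et eclipsed; 2.7 + 3.2 + 2.9 = 8.8 kcal/mol.
C (eclipsed): Cl–I eclipsed, NH2–Et eclipsed, Br–SH eclipsed; 3.0 + 3.1 + 2.3 = 8.4 kcal/mol.
A has the lowest total (5.4 kcal/mol).

A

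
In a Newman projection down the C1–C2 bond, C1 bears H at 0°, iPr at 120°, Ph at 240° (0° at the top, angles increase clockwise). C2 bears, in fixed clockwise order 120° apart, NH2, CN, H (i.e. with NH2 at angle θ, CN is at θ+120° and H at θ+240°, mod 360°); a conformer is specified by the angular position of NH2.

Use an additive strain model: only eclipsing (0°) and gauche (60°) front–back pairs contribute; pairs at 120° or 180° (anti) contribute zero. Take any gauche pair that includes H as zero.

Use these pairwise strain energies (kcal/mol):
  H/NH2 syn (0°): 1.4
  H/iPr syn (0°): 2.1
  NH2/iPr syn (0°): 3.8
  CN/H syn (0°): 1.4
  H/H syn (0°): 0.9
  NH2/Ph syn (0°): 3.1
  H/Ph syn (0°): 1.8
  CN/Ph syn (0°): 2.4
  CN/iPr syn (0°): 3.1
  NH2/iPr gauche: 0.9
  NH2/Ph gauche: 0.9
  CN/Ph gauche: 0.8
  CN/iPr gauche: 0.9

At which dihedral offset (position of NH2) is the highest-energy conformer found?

120°

NH2 at 0° (eclipsed): H(0°)/NH2(0°) eclipsed 1.4; iPr(120°)/CN(120°) eclipsed 3.1; Ph(240°)/H(240°) eclipsed 1.8 → 6.3 kcal/mol.
NH2 at 60° (staggered): iPr(120°)/NH2(60°) gauche 0.9; iPr(120°)/CN(180°) gauche 0.9; Ph(240°)/CN(180°) gauche 0.8 → 2.6 kcal/mol.
NH2 at 120° (eclipsed): H(0°)/H(0°) eclipsed 0.9; iPr(120°)/NH2(120°) eclipsed 3.8; Ph(240°)/CN(240°) eclipsed 2.4 → 7.1 kcal/mol.
NH2 at 180° (staggered): iPr(120°)/NH2(180°) gauche 0.9; Ph(240°)/NH2(180°) gauche 0.9; Ph(240°)/CN(300°) gauche 0.8 → 2.6 kcal/mol.
NH2 at 240° (eclipsed): H(0°)/CN(0°) eclipsed 1.4; iPr(120°)/H(120°) eclipsed 2.1; Ph(240°)/NH2(240°) eclipsed 3.1 → 6.6 kcal/mol.
NH2 at 300° (staggered): iPr(120°)/CN(60°) gauche 0.9; Ph(240°)/NH2(300°) gauche 0.9 → 1.8 kcal/mol.
The maximum (7.1 kcal/mol) occurs with NH2 at 120°.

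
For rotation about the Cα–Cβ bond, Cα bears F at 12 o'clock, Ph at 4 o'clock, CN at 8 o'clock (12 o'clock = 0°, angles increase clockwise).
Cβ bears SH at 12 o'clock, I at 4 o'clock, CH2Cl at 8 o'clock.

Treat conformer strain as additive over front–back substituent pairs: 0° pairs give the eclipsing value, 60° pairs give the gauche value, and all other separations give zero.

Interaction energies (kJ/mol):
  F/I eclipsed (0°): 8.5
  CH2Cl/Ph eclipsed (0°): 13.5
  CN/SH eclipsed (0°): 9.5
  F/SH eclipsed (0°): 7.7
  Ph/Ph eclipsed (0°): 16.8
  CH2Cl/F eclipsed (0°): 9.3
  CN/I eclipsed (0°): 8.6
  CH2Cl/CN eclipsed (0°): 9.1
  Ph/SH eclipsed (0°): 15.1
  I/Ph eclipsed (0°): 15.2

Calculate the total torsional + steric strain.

This conformer (eclipsed): F–SH eclipsed, Ph–I eclipsed, CN–CH2Cl eclipsed; 7.7 + 15.2 + 9.1 = 32.0 kJ/mol.

32.0 kJ/mol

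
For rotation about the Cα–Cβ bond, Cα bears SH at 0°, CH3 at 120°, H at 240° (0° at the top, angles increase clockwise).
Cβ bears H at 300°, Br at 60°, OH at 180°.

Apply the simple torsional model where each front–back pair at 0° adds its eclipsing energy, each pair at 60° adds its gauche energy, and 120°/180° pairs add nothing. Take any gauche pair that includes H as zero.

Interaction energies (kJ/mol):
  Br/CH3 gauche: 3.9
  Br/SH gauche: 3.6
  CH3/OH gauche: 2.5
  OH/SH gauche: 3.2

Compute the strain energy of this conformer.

This conformer (staggered): SH–Br gauche, CH3–Br gauche, CH3–OH gauche; 3.6 + 3.9 + 2.5 = 10.0 kJ/mol.

10.0 kJ/mol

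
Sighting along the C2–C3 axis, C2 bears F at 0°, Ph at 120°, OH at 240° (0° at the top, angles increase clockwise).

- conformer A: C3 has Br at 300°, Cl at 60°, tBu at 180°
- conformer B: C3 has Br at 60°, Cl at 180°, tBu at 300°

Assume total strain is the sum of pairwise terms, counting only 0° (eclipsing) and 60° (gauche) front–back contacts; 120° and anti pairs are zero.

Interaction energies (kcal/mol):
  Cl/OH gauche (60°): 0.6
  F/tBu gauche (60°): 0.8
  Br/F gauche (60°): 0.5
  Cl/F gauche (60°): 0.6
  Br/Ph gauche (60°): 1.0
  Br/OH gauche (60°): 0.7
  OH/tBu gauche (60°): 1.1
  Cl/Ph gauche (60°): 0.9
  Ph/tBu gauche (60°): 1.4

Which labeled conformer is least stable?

A (staggered): F–Br gauche, F–Cl gauche, Ph–Cl gauche, Ph–tBu gauche, OH–Br gauche, OH–tBu gauche; 0.5 + 0.6 + 0.9 + 1.4 + 0.7 + 1.1 = 5.2 kcal/mol.
B (staggered): F–Br gauche, F–tBu gauche, Ph–Br gauche, Ph–Cl gauche, OH–Cl gauche, OH–tBu gauche; 0.5 + 0.8 + 1.0 + 0.9 + 0.6 + 1.1 = 4.9 kcal/mol.
A has the highest total (5.2 kcal/mol).

A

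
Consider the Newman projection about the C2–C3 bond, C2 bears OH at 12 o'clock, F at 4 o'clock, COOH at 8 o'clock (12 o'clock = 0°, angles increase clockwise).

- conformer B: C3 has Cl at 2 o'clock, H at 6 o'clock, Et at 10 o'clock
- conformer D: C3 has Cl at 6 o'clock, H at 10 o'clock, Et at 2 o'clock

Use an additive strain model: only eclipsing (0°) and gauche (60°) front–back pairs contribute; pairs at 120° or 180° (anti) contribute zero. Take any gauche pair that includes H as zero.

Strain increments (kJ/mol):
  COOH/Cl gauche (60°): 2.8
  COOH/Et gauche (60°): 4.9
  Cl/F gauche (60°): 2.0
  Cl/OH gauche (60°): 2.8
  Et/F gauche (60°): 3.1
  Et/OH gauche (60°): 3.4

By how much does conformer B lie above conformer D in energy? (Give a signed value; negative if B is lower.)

+1.8 kJ/mol

B is staggered. OH at 0° is gauche with Cl at 60° (2.8); OH at 0° is gauche with Et at 300° (3.4); F at 120° is gauche with Cl at 60° (2.0); COOH at 240° is gauche with Et at 300° (4.9). Total 13.1 kJ/mol.
D is staggered. OH at 0° is gauche with Et at 60° (3.4); F at 120° is gauche with Cl at 180° (2.0); F at 120° is gauche with Et at 60° (3.1); COOH at 240° is gauche with Cl at 180° (2.8). Total 11.3 kJ/mol.
E(B) − E(D) = 13.1 − 11.3 = +1.8 kJ/mol.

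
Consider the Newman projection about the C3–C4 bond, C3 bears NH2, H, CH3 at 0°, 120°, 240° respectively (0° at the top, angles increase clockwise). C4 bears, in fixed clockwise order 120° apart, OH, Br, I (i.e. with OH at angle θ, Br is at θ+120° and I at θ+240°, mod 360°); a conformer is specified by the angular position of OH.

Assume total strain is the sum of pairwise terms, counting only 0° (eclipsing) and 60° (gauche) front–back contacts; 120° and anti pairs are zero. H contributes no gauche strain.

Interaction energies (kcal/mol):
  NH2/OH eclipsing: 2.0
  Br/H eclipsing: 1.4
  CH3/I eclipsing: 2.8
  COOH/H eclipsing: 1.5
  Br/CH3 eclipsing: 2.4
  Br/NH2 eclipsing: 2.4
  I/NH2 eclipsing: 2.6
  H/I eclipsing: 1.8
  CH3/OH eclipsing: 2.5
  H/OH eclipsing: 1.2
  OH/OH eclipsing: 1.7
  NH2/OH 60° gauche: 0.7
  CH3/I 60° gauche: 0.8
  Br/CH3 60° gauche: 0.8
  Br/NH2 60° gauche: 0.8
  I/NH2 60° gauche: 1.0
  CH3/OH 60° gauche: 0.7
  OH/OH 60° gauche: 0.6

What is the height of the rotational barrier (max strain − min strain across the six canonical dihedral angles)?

3.7 kcal/mol

OH at 0° is eclipsed. NH2 at 0° is eclipsed with OH at 0° (2.0); H at 120° is eclipsed with Br at 120° (1.4); CH3 at 240° is eclipsed with I at 240° (2.8). Total 6.2 kcal/mol.
OH at 60° is staggered. NH2 at 0° is gauche with OH at 60° (0.7); NH2 at 0° is gauche with I at 300° (1.0); CH3 at 240° is gauche with Br at 180° (0.8); CH3 at 240° is gauche with I at 300° (0.8). Total 3.3 kcal/mol.
OH at 120° is eclipsed. NH2 at 0° is eclipsed with I at 0° (2.6); H at 120° is eclipsed with OH at 120° (1.2); CH3 at 240° is eclipsed with Br at 240° (2.4). Total 6.2 kcal/mol.
OH at 180° is staggered. NH2 at 0° is gauche with Br at 300° (0.8); NH2 at 0° is gauche with I at 60° (1.0); CH3 at 240° is gauche with OH at 180° (0.7); CH3 at 240° is gauche with Br at 300° (0.8). Total 3.3 kcal/mol.
OH at 240° is eclipsed. NH2 at 0° is eclipsed with Br at 0° (2.4); H at 120° is eclipsed with I at 120° (1.8); CH3 at 240° is eclipsed with OH at 240° (2.5). Total 6.7 kcal/mol.
OH at 300° is staggered. NH2 at 0° is gauche with OH at 300° (0.7); NH2 at 0° is gauche with Br at 60° (0.8); CH3 at 240° is gauche with OH at 300° (0.7); CH3 at 240° is gauche with I at 180° (0.8). Total 3.0 kcal/mol.
Max at 240° (6.7 kcal/mol), min at 300° (3.0 kcal/mol); barrier = 3.7 kcal/mol.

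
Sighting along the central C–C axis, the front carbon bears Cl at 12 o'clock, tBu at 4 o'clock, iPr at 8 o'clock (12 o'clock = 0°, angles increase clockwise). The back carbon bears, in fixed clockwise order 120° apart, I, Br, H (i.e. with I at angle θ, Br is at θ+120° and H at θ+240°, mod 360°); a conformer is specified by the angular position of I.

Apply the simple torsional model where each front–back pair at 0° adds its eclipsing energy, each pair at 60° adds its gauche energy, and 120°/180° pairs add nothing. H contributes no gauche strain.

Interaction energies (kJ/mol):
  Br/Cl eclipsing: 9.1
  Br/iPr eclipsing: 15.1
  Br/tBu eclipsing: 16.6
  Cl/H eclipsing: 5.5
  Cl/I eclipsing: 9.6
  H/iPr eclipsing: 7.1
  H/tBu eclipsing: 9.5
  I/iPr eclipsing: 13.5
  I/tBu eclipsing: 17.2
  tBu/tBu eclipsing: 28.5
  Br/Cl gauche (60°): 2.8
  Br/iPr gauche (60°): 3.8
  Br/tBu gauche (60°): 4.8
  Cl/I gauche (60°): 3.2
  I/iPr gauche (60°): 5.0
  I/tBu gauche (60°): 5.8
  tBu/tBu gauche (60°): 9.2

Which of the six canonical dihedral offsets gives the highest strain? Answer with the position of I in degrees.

I at 0° (eclipsed): Cl(0°)/I(0°) eclipsed 9.6; tBu(120°)/Br(120°) eclipsed 16.6; iPr(240°)/H(240°) eclipsed 7.1 → 33.3 kJ/mol.
I at 60° (staggered): Cl(0°)/I(60°) gauche 3.2; tBu(120°)/I(60°) gauche 5.8; tBu(120°)/Br(180°) gauche 4.8; iPr(240°)/Br(180°) gauche 3.8 → 17.6 kJ/mol.
I at 120° (eclipsed): Cl(0°)/H(0°) eclipsed 5.5; tBu(120°)/I(120°) eclipsed 17.2; iPr(240°)/Br(240°) eclipsed 15.1 → 37.8 kJ/mol.
I at 180° (staggered): Cl(0°)/Br(300°) gauche 2.8; tBu(120°)/I(180°) gauche 5.8; iPr(240°)/I(180°) gauche 5.0; iPr(240°)/Br(300°) gauche 3.8 → 17.4 kJ/mol.
I at 240° (eclipsed): Cl(0°)/Br(0°) eclipsed 9.1; tBu(120°)/H(120°) eclipsed 9.5; iPr(240°)/I(240°) eclipsed 13.5 → 32.1 kJ/mol.
I at 300° (staggered): Cl(0°)/I(300°) gauche 3.2; Cl(0°)/Br(60°) gauche 2.8; tBu(120°)/Br(60°) gauche 4.8; iPr(240°)/I(300°) gauche 5.0 → 15.8 kJ/mol.
The maximum (37.8 kJ/mol) occurs with I at 120°.

120°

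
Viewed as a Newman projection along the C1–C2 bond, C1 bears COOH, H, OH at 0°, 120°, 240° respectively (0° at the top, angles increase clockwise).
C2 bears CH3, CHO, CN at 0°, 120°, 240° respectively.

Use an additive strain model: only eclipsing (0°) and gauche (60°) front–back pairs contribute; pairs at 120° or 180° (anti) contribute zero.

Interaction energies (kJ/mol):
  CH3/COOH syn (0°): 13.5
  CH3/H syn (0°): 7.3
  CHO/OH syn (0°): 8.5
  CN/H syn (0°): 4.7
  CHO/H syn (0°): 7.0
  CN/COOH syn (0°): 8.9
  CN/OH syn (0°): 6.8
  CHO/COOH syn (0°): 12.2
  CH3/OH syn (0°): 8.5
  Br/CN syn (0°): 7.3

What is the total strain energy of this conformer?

27.3 kJ/mol

This conformer (eclipsed): COOH(0°)/CH3(0°) eclipsed 13.5; H(120°)/CHO(120°) eclipsed 7.0; OH(240°)/CN(240°) eclipsed 6.8 → 27.3 kJ/mol.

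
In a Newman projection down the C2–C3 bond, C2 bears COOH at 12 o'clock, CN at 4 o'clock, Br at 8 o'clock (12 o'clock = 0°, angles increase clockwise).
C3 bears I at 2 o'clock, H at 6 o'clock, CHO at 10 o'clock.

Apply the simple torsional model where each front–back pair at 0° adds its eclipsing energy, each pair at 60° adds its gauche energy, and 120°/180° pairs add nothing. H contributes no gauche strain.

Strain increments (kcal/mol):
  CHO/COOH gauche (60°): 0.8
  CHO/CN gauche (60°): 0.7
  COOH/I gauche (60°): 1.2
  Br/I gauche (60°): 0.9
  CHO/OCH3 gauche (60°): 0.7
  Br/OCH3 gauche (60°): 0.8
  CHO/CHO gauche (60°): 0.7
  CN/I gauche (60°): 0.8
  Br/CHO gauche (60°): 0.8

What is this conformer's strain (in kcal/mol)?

This conformer is staggered. COOH at 0° is gauche with I at 60° (1.2); COOH at 0° is gauche with CHO at 300° (0.8); CN at 120° is gauche with I at 60° (0.8); Br at 240° is gauche with CHO at 300° (0.8). Total 3.6 kcal/mol.

3.6 kcal/mol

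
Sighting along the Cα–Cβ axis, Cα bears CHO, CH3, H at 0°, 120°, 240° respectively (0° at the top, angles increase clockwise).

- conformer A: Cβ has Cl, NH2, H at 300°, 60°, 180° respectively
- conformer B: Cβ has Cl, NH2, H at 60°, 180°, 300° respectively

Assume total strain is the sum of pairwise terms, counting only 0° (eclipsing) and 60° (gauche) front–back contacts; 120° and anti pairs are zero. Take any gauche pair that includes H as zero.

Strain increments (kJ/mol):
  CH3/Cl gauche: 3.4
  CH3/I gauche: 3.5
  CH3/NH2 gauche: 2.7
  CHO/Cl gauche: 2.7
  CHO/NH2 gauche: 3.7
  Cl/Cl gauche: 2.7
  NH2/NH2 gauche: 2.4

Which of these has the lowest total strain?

B

A (staggered): CHO(0°)/Cl(300°) gauche 2.7; CHO(0°)/NH2(60°) gauche 3.7; CH3(120°)/NH2(60°) gauche 2.7 → 9.1 kJ/mol.
B (staggered): CHO(0°)/Cl(60°) gauche 2.7; CH3(120°)/Cl(60°) gauche 3.4; CH3(120°)/NH2(180°) gauche 2.7 → 8.8 kJ/mol.
B has the lowest total (8.8 kJ/mol).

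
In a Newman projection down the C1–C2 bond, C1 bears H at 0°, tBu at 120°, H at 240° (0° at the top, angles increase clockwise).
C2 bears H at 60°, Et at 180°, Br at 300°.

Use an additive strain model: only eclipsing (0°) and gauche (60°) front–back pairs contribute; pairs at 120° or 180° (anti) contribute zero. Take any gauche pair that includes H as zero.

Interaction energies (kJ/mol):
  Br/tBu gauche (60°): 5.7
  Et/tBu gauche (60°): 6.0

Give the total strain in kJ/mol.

6.0 kJ/mol

This conformer (staggered): tBu–Et gauche; 6.0 = 6.0 kJ/mol.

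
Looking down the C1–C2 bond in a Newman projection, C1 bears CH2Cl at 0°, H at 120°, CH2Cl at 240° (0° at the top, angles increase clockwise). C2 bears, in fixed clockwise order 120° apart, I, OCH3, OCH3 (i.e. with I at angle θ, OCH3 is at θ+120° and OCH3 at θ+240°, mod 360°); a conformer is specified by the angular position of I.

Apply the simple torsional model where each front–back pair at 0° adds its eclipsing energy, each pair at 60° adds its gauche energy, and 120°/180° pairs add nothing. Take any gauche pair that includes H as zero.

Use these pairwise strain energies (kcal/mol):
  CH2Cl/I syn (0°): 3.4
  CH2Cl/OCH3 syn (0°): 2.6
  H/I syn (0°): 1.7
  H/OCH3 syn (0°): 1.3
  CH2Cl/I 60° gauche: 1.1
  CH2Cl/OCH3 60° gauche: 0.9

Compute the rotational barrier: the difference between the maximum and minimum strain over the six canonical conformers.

3.5 kcal/mol

I at 0° (eclipsed): CH2Cl–I eclipsed, H–OCH3 eclipsed, CH2Cl–OCH3 eclipsed; 3.4 + 1.3 + 2.6 = 7.3 kcal/mol.
I at 60° (staggered): CH2Cl–I gauche, CH2Cl–OCH3 gauche, CH2Cl–OCH3 gauche, CH2Cl–OCH3 gauche; 1.1 + 0.9 + 0.9 + 0.9 = 3.8 kcal/mol.
I at 120° (eclipsed): CH2Cl–OCH3 eclipsed, H–I eclipsed, CH2Cl–OCH3 eclipsed; 2.6 + 1.7 + 2.6 = 6.9 kcal/mol.
I at 180° (staggered): CH2Cl–OCH3 gauche, CH2Cl–OCH3 gauche, CH2Cl–I gauche, CH2Cl–OCH3 gauche; 0.9 + 0.9 + 1.1 + 0.9 = 3.8 kcal/mol.
I at 240° (eclipsed): CH2Cl–OCH3 eclipsed, H–OCH3 eclipsed, CH2Cl–I eclipsed; 2.6 + 1.3 + 3.4 = 7.3 kcal/mol.
I at 300° (staggered): CH2Cl–I gauche, CH2Cl–OCH3 gauche, CH2Cl–I gauche, CH2Cl–OCH3 gauche; 1.1 + 0.9 + 1.1 + 0.9 = 4.0 kcal/mol.
Max at 0° (7.3 kcal/mol), min at 60° (3.8 kcal/mol); barrier = 3.5 kcal/mol.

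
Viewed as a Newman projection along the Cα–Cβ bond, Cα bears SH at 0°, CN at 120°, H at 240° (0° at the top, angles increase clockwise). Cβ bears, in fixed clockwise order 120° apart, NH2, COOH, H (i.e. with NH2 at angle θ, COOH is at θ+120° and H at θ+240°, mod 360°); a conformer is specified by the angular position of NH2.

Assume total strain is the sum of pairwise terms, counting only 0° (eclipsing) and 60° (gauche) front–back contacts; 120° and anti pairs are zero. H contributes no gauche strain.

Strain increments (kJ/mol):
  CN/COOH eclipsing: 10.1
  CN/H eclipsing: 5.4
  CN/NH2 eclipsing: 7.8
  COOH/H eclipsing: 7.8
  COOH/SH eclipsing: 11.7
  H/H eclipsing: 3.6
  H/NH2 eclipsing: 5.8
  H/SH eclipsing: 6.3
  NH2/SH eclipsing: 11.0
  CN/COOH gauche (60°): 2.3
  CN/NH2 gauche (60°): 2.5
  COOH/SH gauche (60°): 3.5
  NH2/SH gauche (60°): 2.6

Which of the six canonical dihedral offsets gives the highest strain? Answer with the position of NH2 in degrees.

0°

NH2 at 0° (eclipsed): SH(0°)/NH2(0°) eclipsed 11.0; CN(120°)/COOH(120°) eclipsed 10.1; H(240°)/H(240°) eclipsed 3.6 → 24.7 kJ/mol.
NH2 at 60° (staggered): SH(0°)/NH2(60°) gauche 2.6; CN(120°)/NH2(60°) gauche 2.5; CN(120°)/COOH(180°) gauche 2.3 → 7.4 kJ/mol.
NH2 at 120° (eclipsed): SH(0°)/H(0°) eclipsed 6.3; CN(120°)/NH2(120°) eclipsed 7.8; H(240°)/COOH(240°) eclipsed 7.8 → 21.9 kJ/mol.
NH2 at 180° (staggered): SH(0°)/COOH(300°) gauche 3.5; CN(120°)/NH2(180°) gauche 2.5 → 6.0 kJ/mol.
NH2 at 240° (eclipsed): SH(0°)/COOH(0°) eclipsed 11.7; CN(120°)/H(120°) eclipsed 5.4; H(240°)/NH2(240°) eclipsed 5.8 → 22.9 kJ/mol.
NH2 at 300° (staggered): SH(0°)/NH2(300°) gauche 2.6; SH(0°)/COOH(60°) gauche 3.5; CN(120°)/COOH(60°) gauche 2.3 → 8.4 kJ/mol.
The maximum (24.7 kJ/mol) occurs with NH2 at 0°.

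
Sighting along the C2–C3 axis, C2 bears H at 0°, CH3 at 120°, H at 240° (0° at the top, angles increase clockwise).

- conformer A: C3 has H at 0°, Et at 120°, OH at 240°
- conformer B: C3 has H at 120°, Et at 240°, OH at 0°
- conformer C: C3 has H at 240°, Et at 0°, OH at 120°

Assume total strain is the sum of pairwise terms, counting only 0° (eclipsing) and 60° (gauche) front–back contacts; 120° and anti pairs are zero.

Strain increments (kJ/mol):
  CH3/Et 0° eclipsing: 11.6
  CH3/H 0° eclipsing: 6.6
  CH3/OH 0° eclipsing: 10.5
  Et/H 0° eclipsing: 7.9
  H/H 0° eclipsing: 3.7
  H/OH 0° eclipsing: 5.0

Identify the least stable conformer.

C

A (eclipsed): H(0°)/H(0°) eclipsed 3.7; CH3(120°)/Et(120°) eclipsed 11.6; H(240°)/OH(240°) eclipsed 5.0 → 20.3 kJ/mol.
B (eclipsed): H(0°)/OH(0°) eclipsed 5.0; CH3(120°)/H(120°) eclipsed 6.6; H(240°)/Et(240°) eclipsed 7.9 → 19.5 kJ/mol.
C (eclipsed): H(0°)/Et(0°) eclipsed 7.9; CH3(120°)/OH(120°) eclipsed 10.5; H(240°)/H(240°) eclipsed 3.7 → 22.1 kJ/mol.
C has the highest total (22.1 kJ/mol).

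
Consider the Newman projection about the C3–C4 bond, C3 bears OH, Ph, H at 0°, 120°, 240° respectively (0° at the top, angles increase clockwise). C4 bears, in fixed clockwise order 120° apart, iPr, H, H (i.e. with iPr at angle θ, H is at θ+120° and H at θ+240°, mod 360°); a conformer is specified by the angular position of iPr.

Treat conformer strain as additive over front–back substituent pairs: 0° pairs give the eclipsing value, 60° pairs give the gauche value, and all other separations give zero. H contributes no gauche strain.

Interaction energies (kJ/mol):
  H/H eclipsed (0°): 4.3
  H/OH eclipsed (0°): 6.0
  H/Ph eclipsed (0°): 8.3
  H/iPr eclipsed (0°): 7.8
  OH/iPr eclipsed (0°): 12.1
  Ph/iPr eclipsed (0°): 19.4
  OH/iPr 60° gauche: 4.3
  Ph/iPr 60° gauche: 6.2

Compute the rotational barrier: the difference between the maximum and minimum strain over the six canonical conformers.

25.4 kJ/mol

iPr at 0° (eclipsed): OH–iPr eclipsed, Ph–H eclipsed, H–H eclipsed; 12.1 + 8.3 + 4.3 = 24.7 kJ/mol.
iPr at 60° (staggered): OH–iPr gauche, Ph–iPr gauche; 4.3 + 6.2 = 10.5 kJ/mol.
iPr at 120° (eclipsed): OH–H eclipsed, Ph–iPr eclipsed, H–H eclipsed; 6.0 + 19.4 + 4.3 = 29.7 kJ/mol.
iPr at 180° (staggered): Ph–iPr gauche; 6.2 = 6.2 kJ/mol.
iPr at 240° (eclipsed): OH–H eclipsed, Ph–H eclipsed, H–iPr eclipsed; 6.0 + 8.3 + 7.8 = 22.1 kJ/mol.
iPr at 300° (staggered): OH–iPr gauche; 4.3 = 4.3 kJ/mol.
Max at 120° (29.7 kJ/mol), min at 300° (4.3 kJ/mol); barrier = 25.4 kJ/mol.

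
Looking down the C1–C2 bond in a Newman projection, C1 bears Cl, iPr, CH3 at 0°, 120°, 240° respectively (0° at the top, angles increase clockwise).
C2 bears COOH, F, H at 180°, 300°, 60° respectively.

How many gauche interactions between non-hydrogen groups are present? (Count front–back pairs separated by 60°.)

4

Non-H gauche pairs: Cl(0°)/F(300°); iPr(120°)/COOH(180°); CH3(240°)/COOH(180°); CH3(240°)/F(300°) — 4 interactions.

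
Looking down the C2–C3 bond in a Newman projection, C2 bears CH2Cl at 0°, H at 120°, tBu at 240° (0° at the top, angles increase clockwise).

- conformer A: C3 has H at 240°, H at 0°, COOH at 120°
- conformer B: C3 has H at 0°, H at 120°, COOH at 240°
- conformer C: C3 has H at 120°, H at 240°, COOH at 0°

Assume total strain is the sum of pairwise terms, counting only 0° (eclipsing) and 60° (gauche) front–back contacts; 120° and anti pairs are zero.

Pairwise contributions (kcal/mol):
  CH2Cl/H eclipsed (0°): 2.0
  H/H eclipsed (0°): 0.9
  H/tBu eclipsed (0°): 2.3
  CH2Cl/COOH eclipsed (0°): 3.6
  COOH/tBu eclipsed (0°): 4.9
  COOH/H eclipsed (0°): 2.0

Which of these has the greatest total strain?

A (eclipsed): CH2Cl–H eclipsed, H–COOH eclipsed, tBu–H eclipsed; 2.0 + 2.0 + 2.3 = 6.3 kcal/mol.
B (eclipsed): CH2Cl–H eclipsed, H–H eclipsed, tBu–COOH eclipsed; 2.0 + 0.9 + 4.9 = 7.8 kcal/mol.
C (eclipsed): CH2Cl–COOH eclipsed, H–H eclipsed, tBu–H eclipsed; 3.6 + 0.9 + 2.3 = 6.8 kcal/mol.
B has the highest total (7.8 kcal/mol).

B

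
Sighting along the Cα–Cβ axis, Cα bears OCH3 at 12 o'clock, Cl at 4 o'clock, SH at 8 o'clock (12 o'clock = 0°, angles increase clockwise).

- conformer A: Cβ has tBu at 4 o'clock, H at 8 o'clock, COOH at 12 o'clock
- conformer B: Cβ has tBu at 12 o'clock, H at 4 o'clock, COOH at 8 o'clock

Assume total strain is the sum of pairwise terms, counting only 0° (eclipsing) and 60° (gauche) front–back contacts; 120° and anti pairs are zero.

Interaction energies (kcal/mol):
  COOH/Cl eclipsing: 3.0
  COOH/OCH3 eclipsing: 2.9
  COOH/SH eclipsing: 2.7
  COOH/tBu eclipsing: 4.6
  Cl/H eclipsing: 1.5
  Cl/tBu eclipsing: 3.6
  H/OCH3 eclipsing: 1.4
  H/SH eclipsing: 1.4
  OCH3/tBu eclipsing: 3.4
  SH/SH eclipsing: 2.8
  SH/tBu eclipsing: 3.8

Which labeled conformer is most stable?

A (eclipsed): OCH3–COOH eclipsed, Cl–tBu eclipsed, SH–H eclipsed; 2.9 + 3.6 + 1.4 = 7.9 kcal/mol.
B (eclipsed): OCH3–tBu eclipsed, Cl–H eclipsed, SH–COOH eclipsed; 3.4 + 1.5 + 2.7 = 7.6 kcal/mol.
B has the lowest total (7.6 kcal/mol).

B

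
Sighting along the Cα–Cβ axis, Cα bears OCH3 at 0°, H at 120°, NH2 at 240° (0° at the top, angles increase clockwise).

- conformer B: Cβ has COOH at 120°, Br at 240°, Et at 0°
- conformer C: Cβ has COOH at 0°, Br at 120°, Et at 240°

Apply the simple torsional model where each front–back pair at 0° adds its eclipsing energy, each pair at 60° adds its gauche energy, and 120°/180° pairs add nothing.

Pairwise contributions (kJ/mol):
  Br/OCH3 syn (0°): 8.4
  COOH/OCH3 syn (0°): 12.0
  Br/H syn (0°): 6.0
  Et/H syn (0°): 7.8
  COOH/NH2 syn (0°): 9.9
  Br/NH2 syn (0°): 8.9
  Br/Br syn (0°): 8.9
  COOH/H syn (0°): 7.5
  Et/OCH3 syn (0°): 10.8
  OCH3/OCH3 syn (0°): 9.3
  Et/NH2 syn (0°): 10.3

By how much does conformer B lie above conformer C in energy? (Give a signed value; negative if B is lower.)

-1.1 kJ/mol

B (eclipsed): OCH3(0°)/Et(0°) eclipsed 10.8; H(120°)/COOH(120°) eclipsed 7.5; NH2(240°)/Br(240°) eclipsed 8.9 → 27.2 kJ/mol.
C (eclipsed): OCH3(0°)/COOH(0°) eclipsed 12.0; H(120°)/Br(120°) eclipsed 6.0; NH2(240°)/Et(240°) eclipsed 10.3 → 28.3 kJ/mol.
E(B) − E(C) = 27.2 − 28.3 = -1.1 kJ/mol.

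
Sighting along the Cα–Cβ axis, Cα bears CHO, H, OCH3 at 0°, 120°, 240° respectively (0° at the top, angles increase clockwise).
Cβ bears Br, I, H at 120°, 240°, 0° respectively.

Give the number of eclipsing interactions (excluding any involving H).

1

Non-H eclipsing pairs: OCH3(240°)/I(240°) — 1 interaction.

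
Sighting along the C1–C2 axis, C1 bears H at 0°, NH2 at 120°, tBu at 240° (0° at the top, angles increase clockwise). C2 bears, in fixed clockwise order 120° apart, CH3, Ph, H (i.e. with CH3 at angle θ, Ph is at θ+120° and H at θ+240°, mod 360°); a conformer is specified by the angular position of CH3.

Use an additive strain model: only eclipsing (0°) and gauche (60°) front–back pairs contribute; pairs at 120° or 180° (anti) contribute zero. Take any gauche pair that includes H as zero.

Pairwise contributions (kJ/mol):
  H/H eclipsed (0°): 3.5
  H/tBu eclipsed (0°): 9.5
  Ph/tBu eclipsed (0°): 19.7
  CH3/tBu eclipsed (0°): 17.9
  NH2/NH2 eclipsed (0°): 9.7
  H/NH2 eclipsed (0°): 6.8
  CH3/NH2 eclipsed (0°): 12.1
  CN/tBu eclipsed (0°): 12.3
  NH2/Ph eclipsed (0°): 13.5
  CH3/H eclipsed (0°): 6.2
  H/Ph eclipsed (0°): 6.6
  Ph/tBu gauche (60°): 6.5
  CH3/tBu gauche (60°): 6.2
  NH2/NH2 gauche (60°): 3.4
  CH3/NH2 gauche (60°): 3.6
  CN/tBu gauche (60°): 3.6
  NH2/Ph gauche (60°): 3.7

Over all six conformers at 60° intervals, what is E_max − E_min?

CH3 at 0° is eclipsed. H at 0° is eclipsed with CH3 at 0° (6.2); NH2 at 120° is eclipsed with Ph at 120° (13.5); tBu at 240° is eclipsed with H at 240° (9.5). Total 29.2 kJ/mol.
CH3 at 60° is staggered. NH2 at 120° is gauche with CH3 at 60° (3.6); NH2 at 120° is gauche with Ph at 180° (3.7); tBu at 240° is gauche with Ph at 180° (6.5). Total 13.8 kJ/mol.
CH3 at 120° is eclipsed. H at 0° is eclipsed with H at 0° (3.5); NH2 at 120° is eclipsed with CH3 at 120° (12.1); tBu at 240° is eclipsed with Ph at 240° (19.7). Total 35.3 kJ/mol.
CH3 at 180° is staggered. NH2 at 120° is gauche with CH3 at 180° (3.6); tBu at 240° is gauche with CH3 at 180° (6.2); tBu at 240° is gauche with Ph at 300° (6.5). Total 16.3 kJ/mol.
CH3 at 240° is eclipsed. H at 0° is eclipsed with Ph at 0° (6.6); NH2 at 120° is eclipsed with H at 120° (6.8); tBu at 240° is eclipsed with CH3 at 240° (17.9). Total 31.3 kJ/mol.
CH3 at 300° is staggered. NH2 at 120° is gauche with Ph at 60° (3.7); tBu at 240° is gauche with CH3 at 300° (6.2). Total 9.9 kJ/mol.
Max at 120° (35.3 kJ/mol), min at 300° (9.9 kJ/mol); barrier = 25.4 kJ/mol.

25.4 kJ/mol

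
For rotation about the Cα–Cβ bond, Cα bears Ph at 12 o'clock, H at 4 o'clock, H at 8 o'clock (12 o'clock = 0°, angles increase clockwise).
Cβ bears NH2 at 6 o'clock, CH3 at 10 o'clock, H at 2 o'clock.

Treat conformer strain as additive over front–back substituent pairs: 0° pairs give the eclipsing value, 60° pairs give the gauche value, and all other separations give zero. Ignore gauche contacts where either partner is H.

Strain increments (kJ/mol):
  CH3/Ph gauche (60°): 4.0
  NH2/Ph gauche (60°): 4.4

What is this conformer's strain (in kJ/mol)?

This conformer (staggered): Ph(0°)/CH3(300°) gauche 4.0 → 4.0 kJ/mol.

4.0 kJ/mol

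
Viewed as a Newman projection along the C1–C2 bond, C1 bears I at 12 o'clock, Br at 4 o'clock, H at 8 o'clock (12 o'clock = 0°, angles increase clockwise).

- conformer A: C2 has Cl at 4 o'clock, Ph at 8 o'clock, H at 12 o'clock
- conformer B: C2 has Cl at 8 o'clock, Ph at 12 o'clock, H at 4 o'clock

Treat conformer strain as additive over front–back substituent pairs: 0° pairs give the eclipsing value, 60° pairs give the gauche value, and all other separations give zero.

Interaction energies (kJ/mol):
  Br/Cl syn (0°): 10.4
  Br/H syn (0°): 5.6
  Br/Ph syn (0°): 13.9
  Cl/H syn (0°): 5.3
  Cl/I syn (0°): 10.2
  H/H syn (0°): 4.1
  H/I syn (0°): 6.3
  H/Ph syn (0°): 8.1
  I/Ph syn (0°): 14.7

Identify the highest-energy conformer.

B

A (eclipsed): I–H eclipsed, Br–Cl eclipsed, H–Ph eclipsed; 6.3 + 10.4 + 8.1 = 24.8 kJ/mol.
B (eclipsed): I–Ph eclipsed, Br–H eclipsed, H–Cl eclipsed; 14.7 + 5.6 + 5.3 = 25.6 kJ/mol.
B has the highest total (25.6 kJ/mol).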